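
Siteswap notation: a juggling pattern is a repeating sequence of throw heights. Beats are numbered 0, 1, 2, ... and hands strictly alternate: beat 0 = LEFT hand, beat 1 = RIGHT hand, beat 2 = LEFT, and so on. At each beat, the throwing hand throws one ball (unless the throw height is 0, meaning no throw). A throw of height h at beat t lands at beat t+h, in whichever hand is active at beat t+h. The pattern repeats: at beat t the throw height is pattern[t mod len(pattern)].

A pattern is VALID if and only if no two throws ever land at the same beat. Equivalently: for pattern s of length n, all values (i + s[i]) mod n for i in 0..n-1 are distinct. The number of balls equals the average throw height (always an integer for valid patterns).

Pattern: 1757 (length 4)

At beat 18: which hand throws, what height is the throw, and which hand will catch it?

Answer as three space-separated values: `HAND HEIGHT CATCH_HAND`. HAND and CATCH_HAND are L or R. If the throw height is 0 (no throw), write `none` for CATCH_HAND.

Answer: L 5 R

Derivation:
Beat 18: 18 mod 2 = 0, so hand = L
Throw height = pattern[18 mod 4] = pattern[2] = 5
Lands at beat 18+5=23, 23 mod 2 = 1, so catch hand = R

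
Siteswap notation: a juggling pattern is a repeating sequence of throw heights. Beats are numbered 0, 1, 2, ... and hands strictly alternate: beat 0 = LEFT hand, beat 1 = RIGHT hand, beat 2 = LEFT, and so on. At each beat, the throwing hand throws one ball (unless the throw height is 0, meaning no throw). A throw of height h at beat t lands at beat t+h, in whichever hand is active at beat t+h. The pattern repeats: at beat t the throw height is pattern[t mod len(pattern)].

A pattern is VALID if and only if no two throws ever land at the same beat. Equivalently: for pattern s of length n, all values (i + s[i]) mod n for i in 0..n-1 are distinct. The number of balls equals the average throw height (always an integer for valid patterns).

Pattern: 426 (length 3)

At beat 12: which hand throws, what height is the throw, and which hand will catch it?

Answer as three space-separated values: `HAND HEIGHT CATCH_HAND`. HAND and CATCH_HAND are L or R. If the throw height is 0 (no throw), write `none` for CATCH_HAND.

Answer: L 4 L

Derivation:
Beat 12: 12 mod 2 = 0, so hand = L
Throw height = pattern[12 mod 3] = pattern[0] = 4
Lands at beat 12+4=16, 16 mod 2 = 0, so catch hand = L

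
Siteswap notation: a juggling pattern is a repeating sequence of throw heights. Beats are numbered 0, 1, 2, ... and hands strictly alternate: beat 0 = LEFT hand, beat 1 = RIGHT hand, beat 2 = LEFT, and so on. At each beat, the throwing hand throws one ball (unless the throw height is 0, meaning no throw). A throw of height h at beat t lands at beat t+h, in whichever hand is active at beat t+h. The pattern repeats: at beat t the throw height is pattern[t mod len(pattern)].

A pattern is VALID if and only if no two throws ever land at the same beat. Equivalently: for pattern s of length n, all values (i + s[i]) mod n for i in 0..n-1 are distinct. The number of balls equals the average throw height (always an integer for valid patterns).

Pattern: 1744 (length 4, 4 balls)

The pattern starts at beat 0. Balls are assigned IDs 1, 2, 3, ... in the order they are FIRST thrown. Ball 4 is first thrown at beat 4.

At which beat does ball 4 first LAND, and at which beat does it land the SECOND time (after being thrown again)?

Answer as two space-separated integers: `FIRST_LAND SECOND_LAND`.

Answer: 5 12

Derivation:
Beat 0 (L): throw ball1 h=1 -> lands@1:R; in-air after throw: [b1@1:R]
Beat 1 (R): throw ball1 h=7 -> lands@8:L; in-air after throw: [b1@8:L]
Beat 2 (L): throw ball2 h=4 -> lands@6:L; in-air after throw: [b2@6:L b1@8:L]
Beat 3 (R): throw ball3 h=4 -> lands@7:R; in-air after throw: [b2@6:L b3@7:R b1@8:L]
Beat 4 (L): throw ball4 h=1 -> lands@5:R; in-air after throw: [b4@5:R b2@6:L b3@7:R b1@8:L]
Beat 5 (R): throw ball4 h=7 -> lands@12:L; in-air after throw: [b2@6:L b3@7:R b1@8:L b4@12:L]
Beat 6 (L): throw ball2 h=4 -> lands@10:L; in-air after throw: [b3@7:R b1@8:L b2@10:L b4@12:L]
Beat 7 (R): throw ball3 h=4 -> lands@11:R; in-air after throw: [b1@8:L b2@10:L b3@11:R b4@12:L]
Beat 8 (L): throw ball1 h=1 -> lands@9:R; in-air after throw: [b1@9:R b2@10:L b3@11:R b4@12:L]
Beat 9 (R): throw ball1 h=7 -> lands@16:L; in-air after throw: [b2@10:L b3@11:R b4@12:L b1@16:L]
Beat 10 (L): throw ball2 h=4 -> lands@14:L; in-air after throw: [b3@11:R b4@12:L b2@14:L b1@16:L]
Beat 11 (R): throw ball3 h=4 -> lands@15:R; in-air after throw: [b4@12:L b2@14:L b3@15:R b1@16:L]
Beat 12 (L): throw ball4 h=1 -> lands@13:R; in-air after throw: [b4@13:R b2@14:L b3@15:R b1@16:L]
Ball 4: thrown@4 h=1 -> first land @5; rethrown@5 h=7 -> second land @12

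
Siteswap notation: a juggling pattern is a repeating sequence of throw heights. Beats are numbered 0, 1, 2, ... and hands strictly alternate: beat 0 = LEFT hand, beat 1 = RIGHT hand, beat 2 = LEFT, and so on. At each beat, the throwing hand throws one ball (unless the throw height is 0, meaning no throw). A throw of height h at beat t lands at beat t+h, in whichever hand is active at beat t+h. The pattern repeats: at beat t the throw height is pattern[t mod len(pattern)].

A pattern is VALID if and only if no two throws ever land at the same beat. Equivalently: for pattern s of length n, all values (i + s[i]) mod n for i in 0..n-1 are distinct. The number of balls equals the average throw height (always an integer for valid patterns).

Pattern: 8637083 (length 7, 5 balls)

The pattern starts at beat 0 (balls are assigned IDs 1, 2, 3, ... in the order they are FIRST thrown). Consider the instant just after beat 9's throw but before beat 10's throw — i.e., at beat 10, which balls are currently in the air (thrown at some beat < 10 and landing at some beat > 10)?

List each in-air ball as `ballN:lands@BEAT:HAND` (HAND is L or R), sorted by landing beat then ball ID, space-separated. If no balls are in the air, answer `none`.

Answer: ball5:lands@12:L ball3:lands@13:R ball1:lands@14:L ball2:lands@15:R

Derivation:
Beat 0 (L): throw ball1 h=8 -> lands@8:L; in-air after throw: [b1@8:L]
Beat 1 (R): throw ball2 h=6 -> lands@7:R; in-air after throw: [b2@7:R b1@8:L]
Beat 2 (L): throw ball3 h=3 -> lands@5:R; in-air after throw: [b3@5:R b2@7:R b1@8:L]
Beat 3 (R): throw ball4 h=7 -> lands@10:L; in-air after throw: [b3@5:R b2@7:R b1@8:L b4@10:L]
Beat 5 (R): throw ball3 h=8 -> lands@13:R; in-air after throw: [b2@7:R b1@8:L b4@10:L b3@13:R]
Beat 6 (L): throw ball5 h=3 -> lands@9:R; in-air after throw: [b2@7:R b1@8:L b5@9:R b4@10:L b3@13:R]
Beat 7 (R): throw ball2 h=8 -> lands@15:R; in-air after throw: [b1@8:L b5@9:R b4@10:L b3@13:R b2@15:R]
Beat 8 (L): throw ball1 h=6 -> lands@14:L; in-air after throw: [b5@9:R b4@10:L b3@13:R b1@14:L b2@15:R]
Beat 9 (R): throw ball5 h=3 -> lands@12:L; in-air after throw: [b4@10:L b5@12:L b3@13:R b1@14:L b2@15:R]
Beat 10 (L): throw ball4 h=7 -> lands@17:R; in-air after throw: [b5@12:L b3@13:R b1@14:L b2@15:R b4@17:R]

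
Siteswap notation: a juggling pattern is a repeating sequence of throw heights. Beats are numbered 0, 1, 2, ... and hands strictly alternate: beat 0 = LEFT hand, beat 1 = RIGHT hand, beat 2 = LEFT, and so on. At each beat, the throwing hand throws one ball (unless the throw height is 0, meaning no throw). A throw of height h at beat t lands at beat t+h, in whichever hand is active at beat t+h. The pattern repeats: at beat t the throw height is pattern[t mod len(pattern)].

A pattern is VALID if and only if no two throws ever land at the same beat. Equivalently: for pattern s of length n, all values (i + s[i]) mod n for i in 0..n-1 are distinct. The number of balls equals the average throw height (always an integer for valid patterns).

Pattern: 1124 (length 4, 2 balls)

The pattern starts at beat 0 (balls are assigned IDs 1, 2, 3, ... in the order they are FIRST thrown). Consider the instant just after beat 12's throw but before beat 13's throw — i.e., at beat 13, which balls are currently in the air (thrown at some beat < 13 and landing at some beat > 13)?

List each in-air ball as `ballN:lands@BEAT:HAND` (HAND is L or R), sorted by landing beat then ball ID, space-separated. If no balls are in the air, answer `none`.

Answer: ball2:lands@15:R

Derivation:
Beat 0 (L): throw ball1 h=1 -> lands@1:R; in-air after throw: [b1@1:R]
Beat 1 (R): throw ball1 h=1 -> lands@2:L; in-air after throw: [b1@2:L]
Beat 2 (L): throw ball1 h=2 -> lands@4:L; in-air after throw: [b1@4:L]
Beat 3 (R): throw ball2 h=4 -> lands@7:R; in-air after throw: [b1@4:L b2@7:R]
Beat 4 (L): throw ball1 h=1 -> lands@5:R; in-air after throw: [b1@5:R b2@7:R]
Beat 5 (R): throw ball1 h=1 -> lands@6:L; in-air after throw: [b1@6:L b2@7:R]
Beat 6 (L): throw ball1 h=2 -> lands@8:L; in-air after throw: [b2@7:R b1@8:L]
Beat 7 (R): throw ball2 h=4 -> lands@11:R; in-air after throw: [b1@8:L b2@11:R]
Beat 8 (L): throw ball1 h=1 -> lands@9:R; in-air after throw: [b1@9:R b2@11:R]
Beat 9 (R): throw ball1 h=1 -> lands@10:L; in-air after throw: [b1@10:L b2@11:R]
Beat 10 (L): throw ball1 h=2 -> lands@12:L; in-air after throw: [b2@11:R b1@12:L]
Beat 11 (R): throw ball2 h=4 -> lands@15:R; in-air after throw: [b1@12:L b2@15:R]
Beat 12 (L): throw ball1 h=1 -> lands@13:R; in-air after throw: [b1@13:R b2@15:R]
Beat 13 (R): throw ball1 h=1 -> lands@14:L; in-air after throw: [b1@14:L b2@15:R]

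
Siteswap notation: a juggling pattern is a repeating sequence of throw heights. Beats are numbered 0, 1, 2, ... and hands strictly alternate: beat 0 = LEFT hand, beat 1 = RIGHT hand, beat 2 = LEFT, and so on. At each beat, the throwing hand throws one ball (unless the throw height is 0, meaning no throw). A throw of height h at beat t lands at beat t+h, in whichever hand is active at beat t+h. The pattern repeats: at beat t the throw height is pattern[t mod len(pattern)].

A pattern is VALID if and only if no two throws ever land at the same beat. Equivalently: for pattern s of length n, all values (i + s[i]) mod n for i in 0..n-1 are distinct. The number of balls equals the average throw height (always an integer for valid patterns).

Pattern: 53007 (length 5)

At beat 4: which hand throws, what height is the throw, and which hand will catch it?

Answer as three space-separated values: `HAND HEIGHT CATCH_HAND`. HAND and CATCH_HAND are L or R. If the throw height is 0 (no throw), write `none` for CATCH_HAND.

Beat 4: 4 mod 2 = 0, so hand = L
Throw height = pattern[4 mod 5] = pattern[4] = 7
Lands at beat 4+7=11, 11 mod 2 = 1, so catch hand = R

Answer: L 7 R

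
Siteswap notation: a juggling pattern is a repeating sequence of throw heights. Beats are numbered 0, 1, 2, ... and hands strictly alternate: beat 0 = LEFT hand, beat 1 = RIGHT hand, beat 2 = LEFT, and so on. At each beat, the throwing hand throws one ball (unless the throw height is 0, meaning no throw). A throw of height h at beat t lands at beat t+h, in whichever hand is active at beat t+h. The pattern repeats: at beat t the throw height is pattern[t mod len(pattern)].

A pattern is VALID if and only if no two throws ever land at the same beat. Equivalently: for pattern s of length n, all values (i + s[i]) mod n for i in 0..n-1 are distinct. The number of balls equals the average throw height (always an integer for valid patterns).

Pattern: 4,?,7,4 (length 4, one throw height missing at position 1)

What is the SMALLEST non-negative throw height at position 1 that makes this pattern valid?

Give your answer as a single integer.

Answer: 1

Derivation:
i=0: (0 + 4) mod 4 = 0
i=1: s[i]=? (unknown)
i=2: (2 + 7) mod 4 = 1
i=3: (3 + 4) mod 4 = 3
Known residues: [0, 1, 3]; need a permutation of 0..3, so missing residue r = 2
Need (1 + s) mod 4 = 2; smallest s = (2 - 1) mod 4 = 1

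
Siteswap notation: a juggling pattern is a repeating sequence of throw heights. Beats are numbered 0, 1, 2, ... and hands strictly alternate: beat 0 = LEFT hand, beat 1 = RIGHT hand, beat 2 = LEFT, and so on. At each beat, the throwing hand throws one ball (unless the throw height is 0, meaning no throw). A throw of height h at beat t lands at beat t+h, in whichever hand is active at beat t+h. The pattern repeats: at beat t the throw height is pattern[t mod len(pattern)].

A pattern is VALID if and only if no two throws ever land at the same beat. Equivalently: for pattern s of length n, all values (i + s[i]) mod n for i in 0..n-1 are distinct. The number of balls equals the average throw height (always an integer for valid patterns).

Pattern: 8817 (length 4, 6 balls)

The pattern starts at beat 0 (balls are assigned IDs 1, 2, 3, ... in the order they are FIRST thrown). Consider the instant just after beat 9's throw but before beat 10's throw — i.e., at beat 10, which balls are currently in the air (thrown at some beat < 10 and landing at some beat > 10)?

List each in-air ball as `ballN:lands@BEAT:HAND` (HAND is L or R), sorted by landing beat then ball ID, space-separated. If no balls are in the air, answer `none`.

Beat 0 (L): throw ball1 h=8 -> lands@8:L; in-air after throw: [b1@8:L]
Beat 1 (R): throw ball2 h=8 -> lands@9:R; in-air after throw: [b1@8:L b2@9:R]
Beat 2 (L): throw ball3 h=1 -> lands@3:R; in-air after throw: [b3@3:R b1@8:L b2@9:R]
Beat 3 (R): throw ball3 h=7 -> lands@10:L; in-air after throw: [b1@8:L b2@9:R b3@10:L]
Beat 4 (L): throw ball4 h=8 -> lands@12:L; in-air after throw: [b1@8:L b2@9:R b3@10:L b4@12:L]
Beat 5 (R): throw ball5 h=8 -> lands@13:R; in-air after throw: [b1@8:L b2@9:R b3@10:L b4@12:L b5@13:R]
Beat 6 (L): throw ball6 h=1 -> lands@7:R; in-air after throw: [b6@7:R b1@8:L b2@9:R b3@10:L b4@12:L b5@13:R]
Beat 7 (R): throw ball6 h=7 -> lands@14:L; in-air after throw: [b1@8:L b2@9:R b3@10:L b4@12:L b5@13:R b6@14:L]
Beat 8 (L): throw ball1 h=8 -> lands@16:L; in-air after throw: [b2@9:R b3@10:L b4@12:L b5@13:R b6@14:L b1@16:L]
Beat 9 (R): throw ball2 h=8 -> lands@17:R; in-air after throw: [b3@10:L b4@12:L b5@13:R b6@14:L b1@16:L b2@17:R]
Beat 10 (L): throw ball3 h=1 -> lands@11:R; in-air after throw: [b3@11:R b4@12:L b5@13:R b6@14:L b1@16:L b2@17:R]

Answer: ball4:lands@12:L ball5:lands@13:R ball6:lands@14:L ball1:lands@16:L ball2:lands@17:R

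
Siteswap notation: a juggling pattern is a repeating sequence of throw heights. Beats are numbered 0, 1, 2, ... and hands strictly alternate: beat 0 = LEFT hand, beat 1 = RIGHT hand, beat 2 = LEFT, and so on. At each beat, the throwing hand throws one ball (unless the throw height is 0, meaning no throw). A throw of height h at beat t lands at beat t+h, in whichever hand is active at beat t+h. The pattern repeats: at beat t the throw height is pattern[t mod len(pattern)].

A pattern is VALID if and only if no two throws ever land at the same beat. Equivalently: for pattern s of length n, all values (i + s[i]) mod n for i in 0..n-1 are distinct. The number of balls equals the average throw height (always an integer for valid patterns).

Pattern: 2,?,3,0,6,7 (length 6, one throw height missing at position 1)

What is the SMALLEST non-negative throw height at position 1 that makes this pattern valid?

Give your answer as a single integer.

Answer: 0

Derivation:
i=0: (0 + 2) mod 6 = 2
i=1: s[i]=? (unknown)
i=2: (2 + 3) mod 6 = 5
i=3: (3 + 0) mod 6 = 3
i=4: (4 + 6) mod 6 = 4
i=5: (5 + 7) mod 6 = 0
Known residues: [0, 2, 3, 4, 5]; need a permutation of 0..5, so missing residue r = 1
Need (1 + s) mod 6 = 1; smallest s = (1 - 1) mod 6 = 0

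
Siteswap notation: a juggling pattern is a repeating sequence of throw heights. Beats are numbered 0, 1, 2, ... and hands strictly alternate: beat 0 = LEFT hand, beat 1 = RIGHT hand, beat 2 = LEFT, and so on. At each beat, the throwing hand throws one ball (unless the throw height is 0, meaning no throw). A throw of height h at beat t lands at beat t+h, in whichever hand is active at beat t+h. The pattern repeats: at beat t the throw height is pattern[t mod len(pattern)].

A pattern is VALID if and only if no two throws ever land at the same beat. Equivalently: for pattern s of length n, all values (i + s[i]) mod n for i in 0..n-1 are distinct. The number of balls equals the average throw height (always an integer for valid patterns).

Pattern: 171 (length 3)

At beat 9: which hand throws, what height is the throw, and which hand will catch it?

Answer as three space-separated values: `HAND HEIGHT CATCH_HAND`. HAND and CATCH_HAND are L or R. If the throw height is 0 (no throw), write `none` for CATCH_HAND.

Answer: R 1 L

Derivation:
Beat 9: 9 mod 2 = 1, so hand = R
Throw height = pattern[9 mod 3] = pattern[0] = 1
Lands at beat 9+1=10, 10 mod 2 = 0, so catch hand = L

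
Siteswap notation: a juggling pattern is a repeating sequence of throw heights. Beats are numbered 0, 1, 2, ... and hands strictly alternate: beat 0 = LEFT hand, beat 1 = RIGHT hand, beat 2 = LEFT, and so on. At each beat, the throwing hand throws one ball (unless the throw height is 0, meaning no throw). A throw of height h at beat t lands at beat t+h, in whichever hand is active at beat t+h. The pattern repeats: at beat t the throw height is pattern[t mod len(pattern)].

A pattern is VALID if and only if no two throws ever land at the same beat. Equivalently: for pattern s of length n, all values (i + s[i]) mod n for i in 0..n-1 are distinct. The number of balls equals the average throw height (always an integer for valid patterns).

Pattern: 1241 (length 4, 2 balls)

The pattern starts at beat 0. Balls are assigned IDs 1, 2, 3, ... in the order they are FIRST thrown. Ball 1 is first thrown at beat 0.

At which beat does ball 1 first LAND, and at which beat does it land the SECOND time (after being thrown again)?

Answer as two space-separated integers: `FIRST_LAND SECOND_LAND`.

Answer: 1 3

Derivation:
Beat 0 (L): throw ball1 h=1 -> lands@1:R; in-air after throw: [b1@1:R]
Beat 1 (R): throw ball1 h=2 -> lands@3:R; in-air after throw: [b1@3:R]
Beat 2 (L): throw ball2 h=4 -> lands@6:L; in-air after throw: [b1@3:R b2@6:L]
Beat 3 (R): throw ball1 h=1 -> lands@4:L; in-air after throw: [b1@4:L b2@6:L]
Ball 1: thrown@0 h=1 -> first land @1; rethrown@1 h=2 -> second land @3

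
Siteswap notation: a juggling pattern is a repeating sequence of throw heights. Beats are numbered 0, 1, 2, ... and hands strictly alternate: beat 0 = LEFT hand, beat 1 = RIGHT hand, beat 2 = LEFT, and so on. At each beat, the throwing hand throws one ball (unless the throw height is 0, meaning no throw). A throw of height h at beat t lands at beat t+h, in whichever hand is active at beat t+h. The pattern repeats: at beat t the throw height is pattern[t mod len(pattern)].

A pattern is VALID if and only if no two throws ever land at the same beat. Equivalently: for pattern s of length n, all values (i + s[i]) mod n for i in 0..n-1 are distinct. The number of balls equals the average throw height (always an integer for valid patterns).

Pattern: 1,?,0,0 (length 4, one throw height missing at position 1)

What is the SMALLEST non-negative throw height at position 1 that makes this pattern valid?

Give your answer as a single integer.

i=0: (0 + 1) mod 4 = 1
i=1: s[i]=? (unknown)
i=2: (2 + 0) mod 4 = 2
i=3: (3 + 0) mod 4 = 3
Known residues: [1, 2, 3]; need a permutation of 0..3, so missing residue r = 0
Need (1 + s) mod 4 = 0; smallest s = (0 - 1) mod 4 = 3

Answer: 3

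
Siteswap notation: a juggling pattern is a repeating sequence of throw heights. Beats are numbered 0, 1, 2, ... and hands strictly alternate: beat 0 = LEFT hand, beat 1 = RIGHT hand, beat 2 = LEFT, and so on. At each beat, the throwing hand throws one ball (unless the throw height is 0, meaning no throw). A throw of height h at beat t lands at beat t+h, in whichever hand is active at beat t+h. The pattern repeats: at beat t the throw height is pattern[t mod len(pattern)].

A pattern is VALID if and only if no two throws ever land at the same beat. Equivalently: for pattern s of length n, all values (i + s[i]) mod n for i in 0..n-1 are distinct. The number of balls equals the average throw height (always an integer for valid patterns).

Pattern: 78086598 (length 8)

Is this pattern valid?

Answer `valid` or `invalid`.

i=0: (i + s[i]) mod n = (0 + 7) mod 8 = 7
i=1: (i + s[i]) mod n = (1 + 8) mod 8 = 1
i=2: (i + s[i]) mod n = (2 + 0) mod 8 = 2
i=3: (i + s[i]) mod n = (3 + 8) mod 8 = 3
i=4: (i + s[i]) mod n = (4 + 6) mod 8 = 2
i=5: (i + s[i]) mod n = (5 + 5) mod 8 = 2
i=6: (i + s[i]) mod n = (6 + 9) mod 8 = 7
i=7: (i + s[i]) mod n = (7 + 8) mod 8 = 7
Residues: [7, 1, 2, 3, 2, 2, 7, 7], distinct: False

Answer: invalid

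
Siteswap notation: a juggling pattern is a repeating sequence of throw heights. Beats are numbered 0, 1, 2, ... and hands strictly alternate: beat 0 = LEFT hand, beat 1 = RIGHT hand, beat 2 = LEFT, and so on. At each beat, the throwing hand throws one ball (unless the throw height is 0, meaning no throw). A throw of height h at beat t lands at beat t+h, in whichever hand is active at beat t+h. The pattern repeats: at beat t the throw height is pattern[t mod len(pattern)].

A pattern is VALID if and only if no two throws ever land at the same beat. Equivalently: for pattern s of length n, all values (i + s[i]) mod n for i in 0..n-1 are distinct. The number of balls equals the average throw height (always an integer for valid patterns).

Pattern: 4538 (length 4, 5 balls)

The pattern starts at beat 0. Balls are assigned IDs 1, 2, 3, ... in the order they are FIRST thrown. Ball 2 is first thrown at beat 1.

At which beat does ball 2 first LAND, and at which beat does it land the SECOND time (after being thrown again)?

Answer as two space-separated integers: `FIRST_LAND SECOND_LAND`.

Answer: 6 9

Derivation:
Beat 0 (L): throw ball1 h=4 -> lands@4:L; in-air after throw: [b1@4:L]
Beat 1 (R): throw ball2 h=5 -> lands@6:L; in-air after throw: [b1@4:L b2@6:L]
Beat 2 (L): throw ball3 h=3 -> lands@5:R; in-air after throw: [b1@4:L b3@5:R b2@6:L]
Beat 3 (R): throw ball4 h=8 -> lands@11:R; in-air after throw: [b1@4:L b3@5:R b2@6:L b4@11:R]
Beat 4 (L): throw ball1 h=4 -> lands@8:L; in-air after throw: [b3@5:R b2@6:L b1@8:L b4@11:R]
Beat 5 (R): throw ball3 h=5 -> lands@10:L; in-air after throw: [b2@6:L b1@8:L b3@10:L b4@11:R]
Beat 6 (L): throw ball2 h=3 -> lands@9:R; in-air after throw: [b1@8:L b2@9:R b3@10:L b4@11:R]
Beat 7 (R): throw ball5 h=8 -> lands@15:R; in-air after throw: [b1@8:L b2@9:R b3@10:L b4@11:R b5@15:R]
Beat 8 (L): throw ball1 h=4 -> lands@12:L; in-air after throw: [b2@9:R b3@10:L b4@11:R b1@12:L b5@15:R]
Beat 9 (R): throw ball2 h=5 -> lands@14:L; in-air after throw: [b3@10:L b4@11:R b1@12:L b2@14:L b5@15:R]
Ball 2: thrown@1 h=5 -> first land @6; rethrown@6 h=3 -> second land @9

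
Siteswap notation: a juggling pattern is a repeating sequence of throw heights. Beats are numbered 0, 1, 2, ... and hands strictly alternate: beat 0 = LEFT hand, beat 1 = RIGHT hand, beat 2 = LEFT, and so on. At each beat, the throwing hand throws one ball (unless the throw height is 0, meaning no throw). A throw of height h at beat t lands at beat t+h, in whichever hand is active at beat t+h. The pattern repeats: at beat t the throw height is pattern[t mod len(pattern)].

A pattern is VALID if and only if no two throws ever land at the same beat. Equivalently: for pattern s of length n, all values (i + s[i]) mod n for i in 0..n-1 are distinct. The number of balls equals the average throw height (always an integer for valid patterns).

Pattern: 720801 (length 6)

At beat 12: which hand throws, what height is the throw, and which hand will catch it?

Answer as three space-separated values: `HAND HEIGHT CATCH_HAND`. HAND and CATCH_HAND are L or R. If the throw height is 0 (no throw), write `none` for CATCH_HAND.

Answer: L 7 R

Derivation:
Beat 12: 12 mod 2 = 0, so hand = L
Throw height = pattern[12 mod 6] = pattern[0] = 7
Lands at beat 12+7=19, 19 mod 2 = 1, so catch hand = R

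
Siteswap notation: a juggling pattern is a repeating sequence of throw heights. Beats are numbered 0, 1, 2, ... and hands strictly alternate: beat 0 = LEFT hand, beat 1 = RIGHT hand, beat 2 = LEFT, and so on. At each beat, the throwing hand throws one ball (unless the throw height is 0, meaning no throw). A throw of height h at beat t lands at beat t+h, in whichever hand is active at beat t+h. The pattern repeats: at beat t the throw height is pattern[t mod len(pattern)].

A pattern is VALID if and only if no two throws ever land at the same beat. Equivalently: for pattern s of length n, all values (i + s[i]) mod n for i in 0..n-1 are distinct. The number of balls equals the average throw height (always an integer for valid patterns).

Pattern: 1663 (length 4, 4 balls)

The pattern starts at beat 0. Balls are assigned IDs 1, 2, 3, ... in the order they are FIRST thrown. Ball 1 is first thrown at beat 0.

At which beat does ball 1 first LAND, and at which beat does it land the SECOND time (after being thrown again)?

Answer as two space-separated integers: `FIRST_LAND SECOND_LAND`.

Beat 0 (L): throw ball1 h=1 -> lands@1:R; in-air after throw: [b1@1:R]
Beat 1 (R): throw ball1 h=6 -> lands@7:R; in-air after throw: [b1@7:R]
Beat 2 (L): throw ball2 h=6 -> lands@8:L; in-air after throw: [b1@7:R b2@8:L]
Beat 3 (R): throw ball3 h=3 -> lands@6:L; in-air after throw: [b3@6:L b1@7:R b2@8:L]
Beat 4 (L): throw ball4 h=1 -> lands@5:R; in-air after throw: [b4@5:R b3@6:L b1@7:R b2@8:L]
Beat 5 (R): throw ball4 h=6 -> lands@11:R; in-air after throw: [b3@6:L b1@7:R b2@8:L b4@11:R]
Beat 6 (L): throw ball3 h=6 -> lands@12:L; in-air after throw: [b1@7:R b2@8:L b4@11:R b3@12:L]
Beat 7 (R): throw ball1 h=3 -> lands@10:L; in-air after throw: [b2@8:L b1@10:L b4@11:R b3@12:L]
Ball 1: thrown@0 h=1 -> first land @1; rethrown@1 h=6 -> second land @7

Answer: 1 7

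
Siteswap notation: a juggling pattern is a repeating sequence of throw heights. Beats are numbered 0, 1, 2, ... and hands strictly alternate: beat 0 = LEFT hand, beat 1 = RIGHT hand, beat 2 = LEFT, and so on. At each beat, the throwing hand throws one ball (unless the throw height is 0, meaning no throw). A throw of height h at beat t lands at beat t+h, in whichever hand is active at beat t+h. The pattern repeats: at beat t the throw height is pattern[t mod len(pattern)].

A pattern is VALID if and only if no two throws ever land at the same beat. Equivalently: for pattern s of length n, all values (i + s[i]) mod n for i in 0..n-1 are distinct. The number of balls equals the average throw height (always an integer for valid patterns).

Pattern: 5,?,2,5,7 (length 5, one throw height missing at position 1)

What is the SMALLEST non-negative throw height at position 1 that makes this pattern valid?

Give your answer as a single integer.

Answer: 1

Derivation:
i=0: (0 + 5) mod 5 = 0
i=1: s[i]=? (unknown)
i=2: (2 + 2) mod 5 = 4
i=3: (3 + 5) mod 5 = 3
i=4: (4 + 7) mod 5 = 1
Known residues: [0, 1, 3, 4]; need a permutation of 0..4, so missing residue r = 2
Need (1 + s) mod 5 = 2; smallest s = (2 - 1) mod 5 = 1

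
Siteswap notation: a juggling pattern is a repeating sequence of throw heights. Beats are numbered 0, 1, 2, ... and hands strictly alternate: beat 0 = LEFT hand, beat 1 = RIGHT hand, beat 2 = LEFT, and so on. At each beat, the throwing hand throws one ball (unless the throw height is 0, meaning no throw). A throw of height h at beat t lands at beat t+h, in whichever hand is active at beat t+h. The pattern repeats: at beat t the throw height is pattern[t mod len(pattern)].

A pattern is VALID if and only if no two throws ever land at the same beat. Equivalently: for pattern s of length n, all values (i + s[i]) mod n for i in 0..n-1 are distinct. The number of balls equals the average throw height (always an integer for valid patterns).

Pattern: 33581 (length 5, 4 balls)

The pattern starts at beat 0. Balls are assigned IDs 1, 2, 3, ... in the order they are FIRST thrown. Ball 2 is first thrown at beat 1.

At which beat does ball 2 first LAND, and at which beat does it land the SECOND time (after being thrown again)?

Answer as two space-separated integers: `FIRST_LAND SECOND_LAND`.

Beat 0 (L): throw ball1 h=3 -> lands@3:R; in-air after throw: [b1@3:R]
Beat 1 (R): throw ball2 h=3 -> lands@4:L; in-air after throw: [b1@3:R b2@4:L]
Beat 2 (L): throw ball3 h=5 -> lands@7:R; in-air after throw: [b1@3:R b2@4:L b3@7:R]
Beat 3 (R): throw ball1 h=8 -> lands@11:R; in-air after throw: [b2@4:L b3@7:R b1@11:R]
Beat 4 (L): throw ball2 h=1 -> lands@5:R; in-air after throw: [b2@5:R b3@7:R b1@11:R]
Beat 5 (R): throw ball2 h=3 -> lands@8:L; in-air after throw: [b3@7:R b2@8:L b1@11:R]
Ball 2: thrown@1 h=3 -> first land @4; rethrown@4 h=1 -> second land @5

Answer: 4 5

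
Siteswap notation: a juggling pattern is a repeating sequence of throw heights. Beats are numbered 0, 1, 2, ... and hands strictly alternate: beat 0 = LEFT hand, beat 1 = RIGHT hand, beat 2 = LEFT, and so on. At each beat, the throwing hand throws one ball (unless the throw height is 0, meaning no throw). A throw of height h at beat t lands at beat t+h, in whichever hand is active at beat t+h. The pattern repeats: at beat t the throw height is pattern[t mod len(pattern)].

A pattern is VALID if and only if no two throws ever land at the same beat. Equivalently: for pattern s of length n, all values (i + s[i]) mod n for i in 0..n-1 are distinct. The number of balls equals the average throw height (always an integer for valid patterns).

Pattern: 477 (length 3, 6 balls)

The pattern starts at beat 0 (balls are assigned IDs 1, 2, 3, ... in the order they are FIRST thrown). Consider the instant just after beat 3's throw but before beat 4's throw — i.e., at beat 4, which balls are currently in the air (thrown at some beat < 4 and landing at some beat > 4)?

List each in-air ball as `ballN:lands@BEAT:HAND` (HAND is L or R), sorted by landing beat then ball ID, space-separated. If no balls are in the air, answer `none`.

Answer: ball4:lands@7:R ball2:lands@8:L ball3:lands@9:R

Derivation:
Beat 0 (L): throw ball1 h=4 -> lands@4:L; in-air after throw: [b1@4:L]
Beat 1 (R): throw ball2 h=7 -> lands@8:L; in-air after throw: [b1@4:L b2@8:L]
Beat 2 (L): throw ball3 h=7 -> lands@9:R; in-air after throw: [b1@4:L b2@8:L b3@9:R]
Beat 3 (R): throw ball4 h=4 -> lands@7:R; in-air after throw: [b1@4:L b4@7:R b2@8:L b3@9:R]
Beat 4 (L): throw ball1 h=7 -> lands@11:R; in-air after throw: [b4@7:R b2@8:L b3@9:R b1@11:R]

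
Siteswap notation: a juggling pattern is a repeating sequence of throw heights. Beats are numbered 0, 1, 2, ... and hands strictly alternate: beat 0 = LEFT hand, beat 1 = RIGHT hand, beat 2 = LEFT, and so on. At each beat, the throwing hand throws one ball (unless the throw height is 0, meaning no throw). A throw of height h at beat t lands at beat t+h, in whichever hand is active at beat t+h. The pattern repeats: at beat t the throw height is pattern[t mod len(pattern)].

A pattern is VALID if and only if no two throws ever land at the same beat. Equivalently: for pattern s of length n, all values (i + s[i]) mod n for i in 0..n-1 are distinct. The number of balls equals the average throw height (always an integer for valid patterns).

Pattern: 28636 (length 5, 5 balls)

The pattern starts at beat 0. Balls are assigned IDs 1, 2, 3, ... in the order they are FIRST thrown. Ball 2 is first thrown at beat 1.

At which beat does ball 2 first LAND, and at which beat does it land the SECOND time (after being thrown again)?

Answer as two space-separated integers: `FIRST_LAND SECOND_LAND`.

Answer: 9 15

Derivation:
Beat 0 (L): throw ball1 h=2 -> lands@2:L; in-air after throw: [b1@2:L]
Beat 1 (R): throw ball2 h=8 -> lands@9:R; in-air after throw: [b1@2:L b2@9:R]
Beat 2 (L): throw ball1 h=6 -> lands@8:L; in-air after throw: [b1@8:L b2@9:R]
Beat 3 (R): throw ball3 h=3 -> lands@6:L; in-air after throw: [b3@6:L b1@8:L b2@9:R]
Beat 4 (L): throw ball4 h=6 -> lands@10:L; in-air after throw: [b3@6:L b1@8:L b2@9:R b4@10:L]
Beat 5 (R): throw ball5 h=2 -> lands@7:R; in-air after throw: [b3@6:L b5@7:R b1@8:L b2@9:R b4@10:L]
Beat 6 (L): throw ball3 h=8 -> lands@14:L; in-air after throw: [b5@7:R b1@8:L b2@9:R b4@10:L b3@14:L]
Beat 7 (R): throw ball5 h=6 -> lands@13:R; in-air after throw: [b1@8:L b2@9:R b4@10:L b5@13:R b3@14:L]
Beat 8 (L): throw ball1 h=3 -> lands@11:R; in-air after throw: [b2@9:R b4@10:L b1@11:R b5@13:R b3@14:L]
Beat 9 (R): throw ball2 h=6 -> lands@15:R; in-air after throw: [b4@10:L b1@11:R b5@13:R b3@14:L b2@15:R]
Beat 10 (L): throw ball4 h=2 -> lands@12:L; in-air after throw: [b1@11:R b4@12:L b5@13:R b3@14:L b2@15:R]
Beat 11 (R): throw ball1 h=8 -> lands@19:R; in-air after throw: [b4@12:L b5@13:R b3@14:L b2@15:R b1@19:R]
Beat 12 (L): throw ball4 h=6 -> lands@18:L; in-air after throw: [b5@13:R b3@14:L b2@15:R b4@18:L b1@19:R]
Beat 13 (R): throw ball5 h=3 -> lands@16:L; in-air after throw: [b3@14:L b2@15:R b5@16:L b4@18:L b1@19:R]
Beat 14 (L): throw ball3 h=6 -> lands@20:L; in-air after throw: [b2@15:R b5@16:L b4@18:L b1@19:R b3@20:L]
Beat 15 (R): throw ball2 h=2 -> lands@17:R; in-air after throw: [b5@16:L b2@17:R b4@18:L b1@19:R b3@20:L]
Ball 2: thrown@1 h=8 -> first land @9; rethrown@9 h=6 -> second land @15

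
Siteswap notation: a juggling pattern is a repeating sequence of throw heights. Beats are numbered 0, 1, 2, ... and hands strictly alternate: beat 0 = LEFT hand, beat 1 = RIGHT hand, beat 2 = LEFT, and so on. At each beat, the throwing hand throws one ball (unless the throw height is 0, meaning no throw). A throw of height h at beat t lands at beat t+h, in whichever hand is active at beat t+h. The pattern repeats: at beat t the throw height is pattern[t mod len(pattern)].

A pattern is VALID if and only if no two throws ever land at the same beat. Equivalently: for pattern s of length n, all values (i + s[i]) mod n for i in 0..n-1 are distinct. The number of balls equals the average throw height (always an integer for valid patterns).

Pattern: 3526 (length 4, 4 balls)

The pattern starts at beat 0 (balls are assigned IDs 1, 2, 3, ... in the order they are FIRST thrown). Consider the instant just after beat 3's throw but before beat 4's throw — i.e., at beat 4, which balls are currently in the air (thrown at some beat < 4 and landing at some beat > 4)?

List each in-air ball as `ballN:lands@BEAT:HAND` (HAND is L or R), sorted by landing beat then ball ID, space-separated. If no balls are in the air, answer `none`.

Beat 0 (L): throw ball1 h=3 -> lands@3:R; in-air after throw: [b1@3:R]
Beat 1 (R): throw ball2 h=5 -> lands@6:L; in-air after throw: [b1@3:R b2@6:L]
Beat 2 (L): throw ball3 h=2 -> lands@4:L; in-air after throw: [b1@3:R b3@4:L b2@6:L]
Beat 3 (R): throw ball1 h=6 -> lands@9:R; in-air after throw: [b3@4:L b2@6:L b1@9:R]
Beat 4 (L): throw ball3 h=3 -> lands@7:R; in-air after throw: [b2@6:L b3@7:R b1@9:R]

Answer: ball2:lands@6:L ball1:lands@9:R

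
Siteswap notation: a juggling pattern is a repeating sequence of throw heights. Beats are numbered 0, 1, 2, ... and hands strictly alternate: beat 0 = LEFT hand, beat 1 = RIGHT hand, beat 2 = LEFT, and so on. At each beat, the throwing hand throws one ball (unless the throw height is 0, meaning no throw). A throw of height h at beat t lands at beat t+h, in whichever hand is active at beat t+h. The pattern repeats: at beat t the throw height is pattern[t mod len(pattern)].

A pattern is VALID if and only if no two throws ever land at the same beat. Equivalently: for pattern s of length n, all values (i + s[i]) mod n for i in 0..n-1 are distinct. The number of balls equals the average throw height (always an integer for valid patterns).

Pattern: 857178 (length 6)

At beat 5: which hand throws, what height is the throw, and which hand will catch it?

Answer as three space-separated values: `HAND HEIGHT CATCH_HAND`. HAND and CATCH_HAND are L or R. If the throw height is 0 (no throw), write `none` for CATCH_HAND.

Answer: R 8 R

Derivation:
Beat 5: 5 mod 2 = 1, so hand = R
Throw height = pattern[5 mod 6] = pattern[5] = 8
Lands at beat 5+8=13, 13 mod 2 = 1, so catch hand = R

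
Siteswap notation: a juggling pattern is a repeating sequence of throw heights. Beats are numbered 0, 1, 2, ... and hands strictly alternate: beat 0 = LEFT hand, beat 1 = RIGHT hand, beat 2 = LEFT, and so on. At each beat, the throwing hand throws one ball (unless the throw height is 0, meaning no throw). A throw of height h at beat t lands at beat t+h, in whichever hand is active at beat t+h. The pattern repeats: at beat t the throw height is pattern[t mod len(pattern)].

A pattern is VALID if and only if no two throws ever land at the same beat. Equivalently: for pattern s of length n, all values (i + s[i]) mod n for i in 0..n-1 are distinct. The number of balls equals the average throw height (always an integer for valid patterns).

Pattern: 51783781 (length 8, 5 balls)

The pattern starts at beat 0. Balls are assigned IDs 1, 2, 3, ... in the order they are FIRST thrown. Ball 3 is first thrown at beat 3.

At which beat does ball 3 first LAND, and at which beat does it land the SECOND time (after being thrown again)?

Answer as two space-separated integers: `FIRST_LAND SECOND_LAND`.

Beat 0 (L): throw ball1 h=5 -> lands@5:R; in-air after throw: [b1@5:R]
Beat 1 (R): throw ball2 h=1 -> lands@2:L; in-air after throw: [b2@2:L b1@5:R]
Beat 2 (L): throw ball2 h=7 -> lands@9:R; in-air after throw: [b1@5:R b2@9:R]
Beat 3 (R): throw ball3 h=8 -> lands@11:R; in-air after throw: [b1@5:R b2@9:R b3@11:R]
Beat 4 (L): throw ball4 h=3 -> lands@7:R; in-air after throw: [b1@5:R b4@7:R b2@9:R b3@11:R]
Beat 5 (R): throw ball1 h=7 -> lands@12:L; in-air after throw: [b4@7:R b2@9:R b3@11:R b1@12:L]
Beat 6 (L): throw ball5 h=8 -> lands@14:L; in-air after throw: [b4@7:R b2@9:R b3@11:R b1@12:L b5@14:L]
Beat 7 (R): throw ball4 h=1 -> lands@8:L; in-air after throw: [b4@8:L b2@9:R b3@11:R b1@12:L b5@14:L]
Beat 8 (L): throw ball4 h=5 -> lands@13:R; in-air after throw: [b2@9:R b3@11:R b1@12:L b4@13:R b5@14:L]
Beat 9 (R): throw ball2 h=1 -> lands@10:L; in-air after throw: [b2@10:L b3@11:R b1@12:L b4@13:R b5@14:L]
Beat 10 (L): throw ball2 h=7 -> lands@17:R; in-air after throw: [b3@11:R b1@12:L b4@13:R b5@14:L b2@17:R]
Beat 11 (R): throw ball3 h=8 -> lands@19:R; in-air after throw: [b1@12:L b4@13:R b5@14:L b2@17:R b3@19:R]
Beat 12 (L): throw ball1 h=3 -> lands@15:R; in-air after throw: [b4@13:R b5@14:L b1@15:R b2@17:R b3@19:R]
Ball 3: thrown@3 h=8 -> first land @11; rethrown@11 h=8 -> second land @19

Answer: 11 19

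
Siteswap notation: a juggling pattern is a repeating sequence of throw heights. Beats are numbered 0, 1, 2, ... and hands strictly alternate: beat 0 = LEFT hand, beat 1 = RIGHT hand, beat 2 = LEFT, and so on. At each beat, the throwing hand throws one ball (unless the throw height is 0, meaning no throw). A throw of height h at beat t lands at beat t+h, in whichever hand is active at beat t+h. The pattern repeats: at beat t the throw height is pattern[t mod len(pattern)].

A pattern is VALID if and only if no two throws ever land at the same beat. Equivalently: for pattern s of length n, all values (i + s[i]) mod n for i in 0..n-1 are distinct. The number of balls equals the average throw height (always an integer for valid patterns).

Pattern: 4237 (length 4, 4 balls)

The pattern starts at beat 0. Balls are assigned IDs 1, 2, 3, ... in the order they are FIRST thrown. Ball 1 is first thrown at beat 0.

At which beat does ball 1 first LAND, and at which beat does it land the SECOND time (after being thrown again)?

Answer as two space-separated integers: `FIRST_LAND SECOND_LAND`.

Beat 0 (L): throw ball1 h=4 -> lands@4:L; in-air after throw: [b1@4:L]
Beat 1 (R): throw ball2 h=2 -> lands@3:R; in-air after throw: [b2@3:R b1@4:L]
Beat 2 (L): throw ball3 h=3 -> lands@5:R; in-air after throw: [b2@3:R b1@4:L b3@5:R]
Beat 3 (R): throw ball2 h=7 -> lands@10:L; in-air after throw: [b1@4:L b3@5:R b2@10:L]
Beat 4 (L): throw ball1 h=4 -> lands@8:L; in-air after throw: [b3@5:R b1@8:L b2@10:L]
Beat 5 (R): throw ball3 h=2 -> lands@7:R; in-air after throw: [b3@7:R b1@8:L b2@10:L]
Beat 6 (L): throw ball4 h=3 -> lands@9:R; in-air after throw: [b3@7:R b1@8:L b4@9:R b2@10:L]
Beat 7 (R): throw ball3 h=7 -> lands@14:L; in-air after throw: [b1@8:L b4@9:R b2@10:L b3@14:L]
Beat 8 (L): throw ball1 h=4 -> lands@12:L; in-air after throw: [b4@9:R b2@10:L b1@12:L b3@14:L]
Ball 1: thrown@0 h=4 -> first land @4; rethrown@4 h=4 -> second land @8

Answer: 4 8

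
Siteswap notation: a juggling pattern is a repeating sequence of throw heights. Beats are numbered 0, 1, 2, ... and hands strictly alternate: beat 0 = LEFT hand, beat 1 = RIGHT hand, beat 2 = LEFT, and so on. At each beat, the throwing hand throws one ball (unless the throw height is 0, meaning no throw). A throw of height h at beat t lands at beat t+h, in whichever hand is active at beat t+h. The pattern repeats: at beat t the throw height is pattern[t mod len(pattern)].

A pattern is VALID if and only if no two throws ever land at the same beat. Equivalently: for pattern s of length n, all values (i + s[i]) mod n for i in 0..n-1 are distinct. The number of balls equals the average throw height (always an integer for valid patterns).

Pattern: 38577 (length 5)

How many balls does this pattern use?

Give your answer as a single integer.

Pattern = [3, 8, 5, 7, 7], length n = 5
  position 0: throw height = 3, running sum = 3
  position 1: throw height = 8, running sum = 11
  position 2: throw height = 5, running sum = 16
  position 3: throw height = 7, running sum = 23
  position 4: throw height = 7, running sum = 30
Total sum = 30; balls = sum / n = 30 / 5 = 6

Answer: 6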